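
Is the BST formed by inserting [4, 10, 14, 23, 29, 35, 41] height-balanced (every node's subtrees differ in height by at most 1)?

Tree (level-order array): [4, None, 10, None, 14, None, 23, None, 29, None, 35, None, 41]
Definition: a tree is height-balanced if, at every node, |h(left) - h(right)| <= 1 (empty subtree has height -1).
Bottom-up per-node check:
  node 41: h_left=-1, h_right=-1, diff=0 [OK], height=0
  node 35: h_left=-1, h_right=0, diff=1 [OK], height=1
  node 29: h_left=-1, h_right=1, diff=2 [FAIL (|-1-1|=2 > 1)], height=2
  node 23: h_left=-1, h_right=2, diff=3 [FAIL (|-1-2|=3 > 1)], height=3
  node 14: h_left=-1, h_right=3, diff=4 [FAIL (|-1-3|=4 > 1)], height=4
  node 10: h_left=-1, h_right=4, diff=5 [FAIL (|-1-4|=5 > 1)], height=5
  node 4: h_left=-1, h_right=5, diff=6 [FAIL (|-1-5|=6 > 1)], height=6
Node 29 violates the condition: |-1 - 1| = 2 > 1.
Result: Not balanced


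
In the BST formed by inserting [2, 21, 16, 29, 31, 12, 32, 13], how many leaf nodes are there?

Tree built from: [2, 21, 16, 29, 31, 12, 32, 13]
Tree (level-order array): [2, None, 21, 16, 29, 12, None, None, 31, None, 13, None, 32]
Rule: A leaf has 0 children.
Per-node child counts:
  node 2: 1 child(ren)
  node 21: 2 child(ren)
  node 16: 1 child(ren)
  node 12: 1 child(ren)
  node 13: 0 child(ren)
  node 29: 1 child(ren)
  node 31: 1 child(ren)
  node 32: 0 child(ren)
Matching nodes: [13, 32]
Count of leaf nodes: 2


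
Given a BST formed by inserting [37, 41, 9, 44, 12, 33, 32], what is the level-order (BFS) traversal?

Tree insertion order: [37, 41, 9, 44, 12, 33, 32]
Tree (level-order array): [37, 9, 41, None, 12, None, 44, None, 33, None, None, 32]
BFS from the root, enqueuing left then right child of each popped node:
  queue [37] -> pop 37, enqueue [9, 41], visited so far: [37]
  queue [9, 41] -> pop 9, enqueue [12], visited so far: [37, 9]
  queue [41, 12] -> pop 41, enqueue [44], visited so far: [37, 9, 41]
  queue [12, 44] -> pop 12, enqueue [33], visited so far: [37, 9, 41, 12]
  queue [44, 33] -> pop 44, enqueue [none], visited so far: [37, 9, 41, 12, 44]
  queue [33] -> pop 33, enqueue [32], visited so far: [37, 9, 41, 12, 44, 33]
  queue [32] -> pop 32, enqueue [none], visited so far: [37, 9, 41, 12, 44, 33, 32]
Result: [37, 9, 41, 12, 44, 33, 32]


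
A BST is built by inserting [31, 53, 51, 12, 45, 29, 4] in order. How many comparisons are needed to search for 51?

Search path for 51: 31 -> 53 -> 51
Found: True
Comparisons: 3


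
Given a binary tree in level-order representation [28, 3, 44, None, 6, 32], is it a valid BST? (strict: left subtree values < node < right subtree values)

Level-order array: [28, 3, 44, None, 6, 32]
Validate using subtree bounds (lo, hi): at each node, require lo < value < hi,
then recurse left with hi=value and right with lo=value.
Preorder trace (stopping at first violation):
  at node 28 with bounds (-inf, +inf): OK
  at node 3 with bounds (-inf, 28): OK
  at node 6 with bounds (3, 28): OK
  at node 44 with bounds (28, +inf): OK
  at node 32 with bounds (28, 44): OK
No violation found at any node.
Result: Valid BST


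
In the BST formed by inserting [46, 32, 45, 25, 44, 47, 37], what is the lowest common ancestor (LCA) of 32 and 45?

Tree insertion order: [46, 32, 45, 25, 44, 47, 37]
Tree (level-order array): [46, 32, 47, 25, 45, None, None, None, None, 44, None, 37]
In a BST, the LCA of p=32, q=45 is the first node v on the
root-to-leaf path with p <= v <= q (go left if both < v, right if both > v).
Walk from root:
  at 46: both 32 and 45 < 46, go left
  at 32: 32 <= 32 <= 45, this is the LCA
LCA = 32


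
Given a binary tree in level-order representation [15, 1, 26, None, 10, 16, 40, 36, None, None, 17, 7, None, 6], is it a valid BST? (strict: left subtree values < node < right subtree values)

Level-order array: [15, 1, 26, None, 10, 16, 40, 36, None, None, 17, 7, None, 6]
Validate using subtree bounds (lo, hi): at each node, require lo < value < hi,
then recurse left with hi=value and right with lo=value.
Preorder trace (stopping at first violation):
  at node 15 with bounds (-inf, +inf): OK
  at node 1 with bounds (-inf, 15): OK
  at node 10 with bounds (1, 15): OK
  at node 36 with bounds (1, 10): VIOLATION
Node 36 violates its bound: not (1 < 36 < 10).
Result: Not a valid BST


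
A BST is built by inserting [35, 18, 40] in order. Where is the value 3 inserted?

Starting tree (level order): [35, 18, 40]
Insertion path: 35 -> 18
Result: insert 3 as left child of 18
Final tree (level order): [35, 18, 40, 3]


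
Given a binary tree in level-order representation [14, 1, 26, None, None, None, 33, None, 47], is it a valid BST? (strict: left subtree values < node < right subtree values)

Level-order array: [14, 1, 26, None, None, None, 33, None, 47]
Validate using subtree bounds (lo, hi): at each node, require lo < value < hi,
then recurse left with hi=value and right with lo=value.
Preorder trace (stopping at first violation):
  at node 14 with bounds (-inf, +inf): OK
  at node 1 with bounds (-inf, 14): OK
  at node 26 with bounds (14, +inf): OK
  at node 33 with bounds (26, +inf): OK
  at node 47 with bounds (33, +inf): OK
No violation found at any node.
Result: Valid BST


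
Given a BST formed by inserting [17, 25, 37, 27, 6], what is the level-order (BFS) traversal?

Tree insertion order: [17, 25, 37, 27, 6]
Tree (level-order array): [17, 6, 25, None, None, None, 37, 27]
BFS from the root, enqueuing left then right child of each popped node:
  queue [17] -> pop 17, enqueue [6, 25], visited so far: [17]
  queue [6, 25] -> pop 6, enqueue [none], visited so far: [17, 6]
  queue [25] -> pop 25, enqueue [37], visited so far: [17, 6, 25]
  queue [37] -> pop 37, enqueue [27], visited so far: [17, 6, 25, 37]
  queue [27] -> pop 27, enqueue [none], visited so far: [17, 6, 25, 37, 27]
Result: [17, 6, 25, 37, 27]


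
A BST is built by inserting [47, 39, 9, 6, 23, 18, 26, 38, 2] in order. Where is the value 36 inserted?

Starting tree (level order): [47, 39, None, 9, None, 6, 23, 2, None, 18, 26, None, None, None, None, None, 38]
Insertion path: 47 -> 39 -> 9 -> 23 -> 26 -> 38
Result: insert 36 as left child of 38
Final tree (level order): [47, 39, None, 9, None, 6, 23, 2, None, 18, 26, None, None, None, None, None, 38, 36]


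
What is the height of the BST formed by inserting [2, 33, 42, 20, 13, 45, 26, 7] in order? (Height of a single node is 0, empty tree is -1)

Insertion order: [2, 33, 42, 20, 13, 45, 26, 7]
Tree (level-order array): [2, None, 33, 20, 42, 13, 26, None, 45, 7]
Compute height bottom-up (empty subtree = -1):
  height(7) = 1 + max(-1, -1) = 0
  height(13) = 1 + max(0, -1) = 1
  height(26) = 1 + max(-1, -1) = 0
  height(20) = 1 + max(1, 0) = 2
  height(45) = 1 + max(-1, -1) = 0
  height(42) = 1 + max(-1, 0) = 1
  height(33) = 1 + max(2, 1) = 3
  height(2) = 1 + max(-1, 3) = 4
Height = 4


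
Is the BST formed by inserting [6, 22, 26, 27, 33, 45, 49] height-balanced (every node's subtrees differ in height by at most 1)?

Tree (level-order array): [6, None, 22, None, 26, None, 27, None, 33, None, 45, None, 49]
Definition: a tree is height-balanced if, at every node, |h(left) - h(right)| <= 1 (empty subtree has height -1).
Bottom-up per-node check:
  node 49: h_left=-1, h_right=-1, diff=0 [OK], height=0
  node 45: h_left=-1, h_right=0, diff=1 [OK], height=1
  node 33: h_left=-1, h_right=1, diff=2 [FAIL (|-1-1|=2 > 1)], height=2
  node 27: h_left=-1, h_right=2, diff=3 [FAIL (|-1-2|=3 > 1)], height=3
  node 26: h_left=-1, h_right=3, diff=4 [FAIL (|-1-3|=4 > 1)], height=4
  node 22: h_left=-1, h_right=4, diff=5 [FAIL (|-1-4|=5 > 1)], height=5
  node 6: h_left=-1, h_right=5, diff=6 [FAIL (|-1-5|=6 > 1)], height=6
Node 33 violates the condition: |-1 - 1| = 2 > 1.
Result: Not balanced


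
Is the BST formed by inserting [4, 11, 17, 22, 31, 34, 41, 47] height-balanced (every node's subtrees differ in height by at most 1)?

Tree (level-order array): [4, None, 11, None, 17, None, 22, None, 31, None, 34, None, 41, None, 47]
Definition: a tree is height-balanced if, at every node, |h(left) - h(right)| <= 1 (empty subtree has height -1).
Bottom-up per-node check:
  node 47: h_left=-1, h_right=-1, diff=0 [OK], height=0
  node 41: h_left=-1, h_right=0, diff=1 [OK], height=1
  node 34: h_left=-1, h_right=1, diff=2 [FAIL (|-1-1|=2 > 1)], height=2
  node 31: h_left=-1, h_right=2, diff=3 [FAIL (|-1-2|=3 > 1)], height=3
  node 22: h_left=-1, h_right=3, diff=4 [FAIL (|-1-3|=4 > 1)], height=4
  node 17: h_left=-1, h_right=4, diff=5 [FAIL (|-1-4|=5 > 1)], height=5
  node 11: h_left=-1, h_right=5, diff=6 [FAIL (|-1-5|=6 > 1)], height=6
  node 4: h_left=-1, h_right=6, diff=7 [FAIL (|-1-6|=7 > 1)], height=7
Node 34 violates the condition: |-1 - 1| = 2 > 1.
Result: Not balanced


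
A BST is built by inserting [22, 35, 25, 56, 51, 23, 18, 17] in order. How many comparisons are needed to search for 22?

Search path for 22: 22
Found: True
Comparisons: 1


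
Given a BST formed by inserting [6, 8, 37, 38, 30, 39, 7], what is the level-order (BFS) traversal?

Tree insertion order: [6, 8, 37, 38, 30, 39, 7]
Tree (level-order array): [6, None, 8, 7, 37, None, None, 30, 38, None, None, None, 39]
BFS from the root, enqueuing left then right child of each popped node:
  queue [6] -> pop 6, enqueue [8], visited so far: [6]
  queue [8] -> pop 8, enqueue [7, 37], visited so far: [6, 8]
  queue [7, 37] -> pop 7, enqueue [none], visited so far: [6, 8, 7]
  queue [37] -> pop 37, enqueue [30, 38], visited so far: [6, 8, 7, 37]
  queue [30, 38] -> pop 30, enqueue [none], visited so far: [6, 8, 7, 37, 30]
  queue [38] -> pop 38, enqueue [39], visited so far: [6, 8, 7, 37, 30, 38]
  queue [39] -> pop 39, enqueue [none], visited so far: [6, 8, 7, 37, 30, 38, 39]
Result: [6, 8, 7, 37, 30, 38, 39]


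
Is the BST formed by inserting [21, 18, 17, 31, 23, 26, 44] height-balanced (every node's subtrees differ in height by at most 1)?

Tree (level-order array): [21, 18, 31, 17, None, 23, 44, None, None, None, 26]
Definition: a tree is height-balanced if, at every node, |h(left) - h(right)| <= 1 (empty subtree has height -1).
Bottom-up per-node check:
  node 17: h_left=-1, h_right=-1, diff=0 [OK], height=0
  node 18: h_left=0, h_right=-1, diff=1 [OK], height=1
  node 26: h_left=-1, h_right=-1, diff=0 [OK], height=0
  node 23: h_left=-1, h_right=0, diff=1 [OK], height=1
  node 44: h_left=-1, h_right=-1, diff=0 [OK], height=0
  node 31: h_left=1, h_right=0, diff=1 [OK], height=2
  node 21: h_left=1, h_right=2, diff=1 [OK], height=3
All nodes satisfy the balance condition.
Result: Balanced


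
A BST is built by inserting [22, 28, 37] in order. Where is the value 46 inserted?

Starting tree (level order): [22, None, 28, None, 37]
Insertion path: 22 -> 28 -> 37
Result: insert 46 as right child of 37
Final tree (level order): [22, None, 28, None, 37, None, 46]


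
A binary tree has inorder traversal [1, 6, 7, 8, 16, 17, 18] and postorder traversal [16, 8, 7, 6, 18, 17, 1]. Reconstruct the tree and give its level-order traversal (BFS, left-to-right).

Inorder:   [1, 6, 7, 8, 16, 17, 18]
Postorder: [16, 8, 7, 6, 18, 17, 1]
Algorithm: postorder visits root last, so walk postorder right-to-left;
each value is the root of the current inorder slice — split it at that
value, recurse on the right subtree first, then the left.
Recursive splits:
  root=1; inorder splits into left=[], right=[6, 7, 8, 16, 17, 18]
  root=17; inorder splits into left=[6, 7, 8, 16], right=[18]
  root=18; inorder splits into left=[], right=[]
  root=6; inorder splits into left=[], right=[7, 8, 16]
  root=7; inorder splits into left=[], right=[8, 16]
  root=8; inorder splits into left=[], right=[16]
  root=16; inorder splits into left=[], right=[]
Reconstructed level-order: [1, 17, 6, 18, 7, 8, 16]


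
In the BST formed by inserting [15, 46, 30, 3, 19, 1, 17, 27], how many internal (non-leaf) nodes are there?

Tree built from: [15, 46, 30, 3, 19, 1, 17, 27]
Tree (level-order array): [15, 3, 46, 1, None, 30, None, None, None, 19, None, 17, 27]
Rule: An internal node has at least one child.
Per-node child counts:
  node 15: 2 child(ren)
  node 3: 1 child(ren)
  node 1: 0 child(ren)
  node 46: 1 child(ren)
  node 30: 1 child(ren)
  node 19: 2 child(ren)
  node 17: 0 child(ren)
  node 27: 0 child(ren)
Matching nodes: [15, 3, 46, 30, 19]
Count of internal (non-leaf) nodes: 5


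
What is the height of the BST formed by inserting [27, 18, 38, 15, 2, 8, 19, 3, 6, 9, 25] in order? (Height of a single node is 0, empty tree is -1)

Insertion order: [27, 18, 38, 15, 2, 8, 19, 3, 6, 9, 25]
Tree (level-order array): [27, 18, 38, 15, 19, None, None, 2, None, None, 25, None, 8, None, None, 3, 9, None, 6]
Compute height bottom-up (empty subtree = -1):
  height(6) = 1 + max(-1, -1) = 0
  height(3) = 1 + max(-1, 0) = 1
  height(9) = 1 + max(-1, -1) = 0
  height(8) = 1 + max(1, 0) = 2
  height(2) = 1 + max(-1, 2) = 3
  height(15) = 1 + max(3, -1) = 4
  height(25) = 1 + max(-1, -1) = 0
  height(19) = 1 + max(-1, 0) = 1
  height(18) = 1 + max(4, 1) = 5
  height(38) = 1 + max(-1, -1) = 0
  height(27) = 1 + max(5, 0) = 6
Height = 6


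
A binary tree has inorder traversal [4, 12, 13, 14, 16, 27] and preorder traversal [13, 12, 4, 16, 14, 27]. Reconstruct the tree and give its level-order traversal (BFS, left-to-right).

Inorder:  [4, 12, 13, 14, 16, 27]
Preorder: [13, 12, 4, 16, 14, 27]
Algorithm: preorder visits root first, so consume preorder in order;
for each root, split the current inorder slice at that value into
left-subtree inorder and right-subtree inorder, then recurse.
Recursive splits:
  root=13; inorder splits into left=[4, 12], right=[14, 16, 27]
  root=12; inorder splits into left=[4], right=[]
  root=4; inorder splits into left=[], right=[]
  root=16; inorder splits into left=[14], right=[27]
  root=14; inorder splits into left=[], right=[]
  root=27; inorder splits into left=[], right=[]
Reconstructed level-order: [13, 12, 16, 4, 14, 27]


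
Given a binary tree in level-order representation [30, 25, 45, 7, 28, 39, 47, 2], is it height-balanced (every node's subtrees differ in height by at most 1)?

Tree (level-order array): [30, 25, 45, 7, 28, 39, 47, 2]
Definition: a tree is height-balanced if, at every node, |h(left) - h(right)| <= 1 (empty subtree has height -1).
Bottom-up per-node check:
  node 2: h_left=-1, h_right=-1, diff=0 [OK], height=0
  node 7: h_left=0, h_right=-1, diff=1 [OK], height=1
  node 28: h_left=-1, h_right=-1, diff=0 [OK], height=0
  node 25: h_left=1, h_right=0, diff=1 [OK], height=2
  node 39: h_left=-1, h_right=-1, diff=0 [OK], height=0
  node 47: h_left=-1, h_right=-1, diff=0 [OK], height=0
  node 45: h_left=0, h_right=0, diff=0 [OK], height=1
  node 30: h_left=2, h_right=1, diff=1 [OK], height=3
All nodes satisfy the balance condition.
Result: Balanced


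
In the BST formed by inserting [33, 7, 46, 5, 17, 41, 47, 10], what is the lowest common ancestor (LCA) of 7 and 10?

Tree insertion order: [33, 7, 46, 5, 17, 41, 47, 10]
Tree (level-order array): [33, 7, 46, 5, 17, 41, 47, None, None, 10]
In a BST, the LCA of p=7, q=10 is the first node v on the
root-to-leaf path with p <= v <= q (go left if both < v, right if both > v).
Walk from root:
  at 33: both 7 and 10 < 33, go left
  at 7: 7 <= 7 <= 10, this is the LCA
LCA = 7


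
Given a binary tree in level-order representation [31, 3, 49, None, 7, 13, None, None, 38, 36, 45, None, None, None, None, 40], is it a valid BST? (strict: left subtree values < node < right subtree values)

Level-order array: [31, 3, 49, None, 7, 13, None, None, 38, 36, 45, None, None, None, None, 40]
Validate using subtree bounds (lo, hi): at each node, require lo < value < hi,
then recurse left with hi=value and right with lo=value.
Preorder trace (stopping at first violation):
  at node 31 with bounds (-inf, +inf): OK
  at node 3 with bounds (-inf, 31): OK
  at node 7 with bounds (3, 31): OK
  at node 38 with bounds (7, 31): VIOLATION
Node 38 violates its bound: not (7 < 38 < 31).
Result: Not a valid BST


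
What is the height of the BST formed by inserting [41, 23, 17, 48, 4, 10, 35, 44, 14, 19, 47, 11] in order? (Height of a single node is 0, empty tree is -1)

Insertion order: [41, 23, 17, 48, 4, 10, 35, 44, 14, 19, 47, 11]
Tree (level-order array): [41, 23, 48, 17, 35, 44, None, 4, 19, None, None, None, 47, None, 10, None, None, None, None, None, 14, 11]
Compute height bottom-up (empty subtree = -1):
  height(11) = 1 + max(-1, -1) = 0
  height(14) = 1 + max(0, -1) = 1
  height(10) = 1 + max(-1, 1) = 2
  height(4) = 1 + max(-1, 2) = 3
  height(19) = 1 + max(-1, -1) = 0
  height(17) = 1 + max(3, 0) = 4
  height(35) = 1 + max(-1, -1) = 0
  height(23) = 1 + max(4, 0) = 5
  height(47) = 1 + max(-1, -1) = 0
  height(44) = 1 + max(-1, 0) = 1
  height(48) = 1 + max(1, -1) = 2
  height(41) = 1 + max(5, 2) = 6
Height = 6


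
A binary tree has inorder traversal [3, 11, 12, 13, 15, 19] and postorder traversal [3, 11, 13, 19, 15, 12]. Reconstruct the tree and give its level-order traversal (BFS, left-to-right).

Inorder:   [3, 11, 12, 13, 15, 19]
Postorder: [3, 11, 13, 19, 15, 12]
Algorithm: postorder visits root last, so walk postorder right-to-left;
each value is the root of the current inorder slice — split it at that
value, recurse on the right subtree first, then the left.
Recursive splits:
  root=12; inorder splits into left=[3, 11], right=[13, 15, 19]
  root=15; inorder splits into left=[13], right=[19]
  root=19; inorder splits into left=[], right=[]
  root=13; inorder splits into left=[], right=[]
  root=11; inorder splits into left=[3], right=[]
  root=3; inorder splits into left=[], right=[]
Reconstructed level-order: [12, 11, 15, 3, 13, 19]


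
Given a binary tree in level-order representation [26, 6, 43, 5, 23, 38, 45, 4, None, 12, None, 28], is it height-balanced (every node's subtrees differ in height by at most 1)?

Tree (level-order array): [26, 6, 43, 5, 23, 38, 45, 4, None, 12, None, 28]
Definition: a tree is height-balanced if, at every node, |h(left) - h(right)| <= 1 (empty subtree has height -1).
Bottom-up per-node check:
  node 4: h_left=-1, h_right=-1, diff=0 [OK], height=0
  node 5: h_left=0, h_right=-1, diff=1 [OK], height=1
  node 12: h_left=-1, h_right=-1, diff=0 [OK], height=0
  node 23: h_left=0, h_right=-1, diff=1 [OK], height=1
  node 6: h_left=1, h_right=1, diff=0 [OK], height=2
  node 28: h_left=-1, h_right=-1, diff=0 [OK], height=0
  node 38: h_left=0, h_right=-1, diff=1 [OK], height=1
  node 45: h_left=-1, h_right=-1, diff=0 [OK], height=0
  node 43: h_left=1, h_right=0, diff=1 [OK], height=2
  node 26: h_left=2, h_right=2, diff=0 [OK], height=3
All nodes satisfy the balance condition.
Result: Balanced


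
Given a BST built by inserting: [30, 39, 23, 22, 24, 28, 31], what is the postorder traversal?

Tree insertion order: [30, 39, 23, 22, 24, 28, 31]
Tree (level-order array): [30, 23, 39, 22, 24, 31, None, None, None, None, 28]
Postorder traversal: [22, 28, 24, 23, 31, 39, 30]


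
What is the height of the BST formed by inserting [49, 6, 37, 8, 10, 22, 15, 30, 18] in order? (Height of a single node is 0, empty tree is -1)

Insertion order: [49, 6, 37, 8, 10, 22, 15, 30, 18]
Tree (level-order array): [49, 6, None, None, 37, 8, None, None, 10, None, 22, 15, 30, None, 18]
Compute height bottom-up (empty subtree = -1):
  height(18) = 1 + max(-1, -1) = 0
  height(15) = 1 + max(-1, 0) = 1
  height(30) = 1 + max(-1, -1) = 0
  height(22) = 1 + max(1, 0) = 2
  height(10) = 1 + max(-1, 2) = 3
  height(8) = 1 + max(-1, 3) = 4
  height(37) = 1 + max(4, -1) = 5
  height(6) = 1 + max(-1, 5) = 6
  height(49) = 1 + max(6, -1) = 7
Height = 7


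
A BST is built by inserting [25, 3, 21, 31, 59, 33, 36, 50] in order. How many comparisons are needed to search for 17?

Search path for 17: 25 -> 3 -> 21
Found: False
Comparisons: 3


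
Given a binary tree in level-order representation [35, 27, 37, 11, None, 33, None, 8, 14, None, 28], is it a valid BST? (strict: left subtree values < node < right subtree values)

Level-order array: [35, 27, 37, 11, None, 33, None, 8, 14, None, 28]
Validate using subtree bounds (lo, hi): at each node, require lo < value < hi,
then recurse left with hi=value and right with lo=value.
Preorder trace (stopping at first violation):
  at node 35 with bounds (-inf, +inf): OK
  at node 27 with bounds (-inf, 35): OK
  at node 11 with bounds (-inf, 27): OK
  at node 8 with bounds (-inf, 11): OK
  at node 14 with bounds (11, 27): OK
  at node 37 with bounds (35, +inf): OK
  at node 33 with bounds (35, 37): VIOLATION
Node 33 violates its bound: not (35 < 33 < 37).
Result: Not a valid BST


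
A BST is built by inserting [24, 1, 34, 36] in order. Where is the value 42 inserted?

Starting tree (level order): [24, 1, 34, None, None, None, 36]
Insertion path: 24 -> 34 -> 36
Result: insert 42 as right child of 36
Final tree (level order): [24, 1, 34, None, None, None, 36, None, 42]


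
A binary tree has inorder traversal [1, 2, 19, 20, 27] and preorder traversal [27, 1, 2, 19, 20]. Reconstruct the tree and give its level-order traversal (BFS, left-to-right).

Inorder:  [1, 2, 19, 20, 27]
Preorder: [27, 1, 2, 19, 20]
Algorithm: preorder visits root first, so consume preorder in order;
for each root, split the current inorder slice at that value into
left-subtree inorder and right-subtree inorder, then recurse.
Recursive splits:
  root=27; inorder splits into left=[1, 2, 19, 20], right=[]
  root=1; inorder splits into left=[], right=[2, 19, 20]
  root=2; inorder splits into left=[], right=[19, 20]
  root=19; inorder splits into left=[], right=[20]
  root=20; inorder splits into left=[], right=[]
Reconstructed level-order: [27, 1, 2, 19, 20]


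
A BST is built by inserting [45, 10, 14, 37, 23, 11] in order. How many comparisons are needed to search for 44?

Search path for 44: 45 -> 10 -> 14 -> 37
Found: False
Comparisons: 4


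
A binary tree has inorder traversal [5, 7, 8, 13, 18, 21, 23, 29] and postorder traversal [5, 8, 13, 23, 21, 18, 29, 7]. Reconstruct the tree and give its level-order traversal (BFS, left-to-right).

Inorder:   [5, 7, 8, 13, 18, 21, 23, 29]
Postorder: [5, 8, 13, 23, 21, 18, 29, 7]
Algorithm: postorder visits root last, so walk postorder right-to-left;
each value is the root of the current inorder slice — split it at that
value, recurse on the right subtree first, then the left.
Recursive splits:
  root=7; inorder splits into left=[5], right=[8, 13, 18, 21, 23, 29]
  root=29; inorder splits into left=[8, 13, 18, 21, 23], right=[]
  root=18; inorder splits into left=[8, 13], right=[21, 23]
  root=21; inorder splits into left=[], right=[23]
  root=23; inorder splits into left=[], right=[]
  root=13; inorder splits into left=[8], right=[]
  root=8; inorder splits into left=[], right=[]
  root=5; inorder splits into left=[], right=[]
Reconstructed level-order: [7, 5, 29, 18, 13, 21, 8, 23]


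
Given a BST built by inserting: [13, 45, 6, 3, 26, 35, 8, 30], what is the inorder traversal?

Tree insertion order: [13, 45, 6, 3, 26, 35, 8, 30]
Tree (level-order array): [13, 6, 45, 3, 8, 26, None, None, None, None, None, None, 35, 30]
Inorder traversal: [3, 6, 8, 13, 26, 30, 35, 45]


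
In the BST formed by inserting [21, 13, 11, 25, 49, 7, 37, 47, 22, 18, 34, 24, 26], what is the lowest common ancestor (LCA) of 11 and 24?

Tree insertion order: [21, 13, 11, 25, 49, 7, 37, 47, 22, 18, 34, 24, 26]
Tree (level-order array): [21, 13, 25, 11, 18, 22, 49, 7, None, None, None, None, 24, 37, None, None, None, None, None, 34, 47, 26]
In a BST, the LCA of p=11, q=24 is the first node v on the
root-to-leaf path with p <= v <= q (go left if both < v, right if both > v).
Walk from root:
  at 21: 11 <= 21 <= 24, this is the LCA
LCA = 21


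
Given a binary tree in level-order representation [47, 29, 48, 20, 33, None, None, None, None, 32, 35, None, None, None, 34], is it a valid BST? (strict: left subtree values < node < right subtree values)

Level-order array: [47, 29, 48, 20, 33, None, None, None, None, 32, 35, None, None, None, 34]
Validate using subtree bounds (lo, hi): at each node, require lo < value < hi,
then recurse left with hi=value and right with lo=value.
Preorder trace (stopping at first violation):
  at node 47 with bounds (-inf, +inf): OK
  at node 29 with bounds (-inf, 47): OK
  at node 20 with bounds (-inf, 29): OK
  at node 33 with bounds (29, 47): OK
  at node 32 with bounds (29, 33): OK
  at node 35 with bounds (33, 47): OK
  at node 34 with bounds (35, 47): VIOLATION
Node 34 violates its bound: not (35 < 34 < 47).
Result: Not a valid BST


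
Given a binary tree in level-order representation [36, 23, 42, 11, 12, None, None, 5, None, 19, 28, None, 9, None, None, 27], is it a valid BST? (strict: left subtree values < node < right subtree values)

Level-order array: [36, 23, 42, 11, 12, None, None, 5, None, 19, 28, None, 9, None, None, 27]
Validate using subtree bounds (lo, hi): at each node, require lo < value < hi,
then recurse left with hi=value and right with lo=value.
Preorder trace (stopping at first violation):
  at node 36 with bounds (-inf, +inf): OK
  at node 23 with bounds (-inf, 36): OK
  at node 11 with bounds (-inf, 23): OK
  at node 5 with bounds (-inf, 11): OK
  at node 9 with bounds (5, 11): OK
  at node 12 with bounds (23, 36): VIOLATION
Node 12 violates its bound: not (23 < 12 < 36).
Result: Not a valid BST


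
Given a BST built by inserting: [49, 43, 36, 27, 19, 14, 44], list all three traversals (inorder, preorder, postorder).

Tree insertion order: [49, 43, 36, 27, 19, 14, 44]
Tree (level-order array): [49, 43, None, 36, 44, 27, None, None, None, 19, None, 14]
Inorder (L, root, R): [14, 19, 27, 36, 43, 44, 49]
Preorder (root, L, R): [49, 43, 36, 27, 19, 14, 44]
Postorder (L, R, root): [14, 19, 27, 36, 44, 43, 49]


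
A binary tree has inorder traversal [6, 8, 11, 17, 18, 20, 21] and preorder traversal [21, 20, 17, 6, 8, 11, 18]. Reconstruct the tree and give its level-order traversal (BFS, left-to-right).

Inorder:  [6, 8, 11, 17, 18, 20, 21]
Preorder: [21, 20, 17, 6, 8, 11, 18]
Algorithm: preorder visits root first, so consume preorder in order;
for each root, split the current inorder slice at that value into
left-subtree inorder and right-subtree inorder, then recurse.
Recursive splits:
  root=21; inorder splits into left=[6, 8, 11, 17, 18, 20], right=[]
  root=20; inorder splits into left=[6, 8, 11, 17, 18], right=[]
  root=17; inorder splits into left=[6, 8, 11], right=[18]
  root=6; inorder splits into left=[], right=[8, 11]
  root=8; inorder splits into left=[], right=[11]
  root=11; inorder splits into left=[], right=[]
  root=18; inorder splits into left=[], right=[]
Reconstructed level-order: [21, 20, 17, 6, 18, 8, 11]


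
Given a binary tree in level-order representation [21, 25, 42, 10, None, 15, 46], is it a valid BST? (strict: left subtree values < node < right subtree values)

Level-order array: [21, 25, 42, 10, None, 15, 46]
Validate using subtree bounds (lo, hi): at each node, require lo < value < hi,
then recurse left with hi=value and right with lo=value.
Preorder trace (stopping at first violation):
  at node 21 with bounds (-inf, +inf): OK
  at node 25 with bounds (-inf, 21): VIOLATION
Node 25 violates its bound: not (-inf < 25 < 21).
Result: Not a valid BST


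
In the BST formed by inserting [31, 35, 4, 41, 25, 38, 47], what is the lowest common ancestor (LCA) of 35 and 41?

Tree insertion order: [31, 35, 4, 41, 25, 38, 47]
Tree (level-order array): [31, 4, 35, None, 25, None, 41, None, None, 38, 47]
In a BST, the LCA of p=35, q=41 is the first node v on the
root-to-leaf path with p <= v <= q (go left if both < v, right if both > v).
Walk from root:
  at 31: both 35 and 41 > 31, go right
  at 35: 35 <= 35 <= 41, this is the LCA
LCA = 35


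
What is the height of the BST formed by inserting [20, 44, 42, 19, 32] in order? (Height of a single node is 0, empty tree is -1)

Insertion order: [20, 44, 42, 19, 32]
Tree (level-order array): [20, 19, 44, None, None, 42, None, 32]
Compute height bottom-up (empty subtree = -1):
  height(19) = 1 + max(-1, -1) = 0
  height(32) = 1 + max(-1, -1) = 0
  height(42) = 1 + max(0, -1) = 1
  height(44) = 1 + max(1, -1) = 2
  height(20) = 1 + max(0, 2) = 3
Height = 3


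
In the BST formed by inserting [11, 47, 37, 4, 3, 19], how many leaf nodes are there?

Tree built from: [11, 47, 37, 4, 3, 19]
Tree (level-order array): [11, 4, 47, 3, None, 37, None, None, None, 19]
Rule: A leaf has 0 children.
Per-node child counts:
  node 11: 2 child(ren)
  node 4: 1 child(ren)
  node 3: 0 child(ren)
  node 47: 1 child(ren)
  node 37: 1 child(ren)
  node 19: 0 child(ren)
Matching nodes: [3, 19]
Count of leaf nodes: 2


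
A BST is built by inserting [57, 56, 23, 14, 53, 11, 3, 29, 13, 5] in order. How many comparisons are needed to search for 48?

Search path for 48: 57 -> 56 -> 23 -> 53 -> 29
Found: False
Comparisons: 5


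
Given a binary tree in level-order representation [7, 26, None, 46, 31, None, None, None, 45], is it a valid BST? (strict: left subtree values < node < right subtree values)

Level-order array: [7, 26, None, 46, 31, None, None, None, 45]
Validate using subtree bounds (lo, hi): at each node, require lo < value < hi,
then recurse left with hi=value and right with lo=value.
Preorder trace (stopping at first violation):
  at node 7 with bounds (-inf, +inf): OK
  at node 26 with bounds (-inf, 7): VIOLATION
Node 26 violates its bound: not (-inf < 26 < 7).
Result: Not a valid BST


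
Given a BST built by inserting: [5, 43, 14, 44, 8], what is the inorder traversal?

Tree insertion order: [5, 43, 14, 44, 8]
Tree (level-order array): [5, None, 43, 14, 44, 8]
Inorder traversal: [5, 8, 14, 43, 44]


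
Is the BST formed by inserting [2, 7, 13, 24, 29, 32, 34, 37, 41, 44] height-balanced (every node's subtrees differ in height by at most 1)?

Tree (level-order array): [2, None, 7, None, 13, None, 24, None, 29, None, 32, None, 34, None, 37, None, 41, None, 44]
Definition: a tree is height-balanced if, at every node, |h(left) - h(right)| <= 1 (empty subtree has height -1).
Bottom-up per-node check:
  node 44: h_left=-1, h_right=-1, diff=0 [OK], height=0
  node 41: h_left=-1, h_right=0, diff=1 [OK], height=1
  node 37: h_left=-1, h_right=1, diff=2 [FAIL (|-1-1|=2 > 1)], height=2
  node 34: h_left=-1, h_right=2, diff=3 [FAIL (|-1-2|=3 > 1)], height=3
  node 32: h_left=-1, h_right=3, diff=4 [FAIL (|-1-3|=4 > 1)], height=4
  node 29: h_left=-1, h_right=4, diff=5 [FAIL (|-1-4|=5 > 1)], height=5
  node 24: h_left=-1, h_right=5, diff=6 [FAIL (|-1-5|=6 > 1)], height=6
  node 13: h_left=-1, h_right=6, diff=7 [FAIL (|-1-6|=7 > 1)], height=7
  node 7: h_left=-1, h_right=7, diff=8 [FAIL (|-1-7|=8 > 1)], height=8
  node 2: h_left=-1, h_right=8, diff=9 [FAIL (|-1-8|=9 > 1)], height=9
Node 37 violates the condition: |-1 - 1| = 2 > 1.
Result: Not balanced


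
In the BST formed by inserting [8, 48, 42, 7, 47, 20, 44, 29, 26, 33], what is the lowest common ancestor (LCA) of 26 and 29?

Tree insertion order: [8, 48, 42, 7, 47, 20, 44, 29, 26, 33]
Tree (level-order array): [8, 7, 48, None, None, 42, None, 20, 47, None, 29, 44, None, 26, 33]
In a BST, the LCA of p=26, q=29 is the first node v on the
root-to-leaf path with p <= v <= q (go left if both < v, right if both > v).
Walk from root:
  at 8: both 26 and 29 > 8, go right
  at 48: both 26 and 29 < 48, go left
  at 42: both 26 and 29 < 42, go left
  at 20: both 26 and 29 > 20, go right
  at 29: 26 <= 29 <= 29, this is the LCA
LCA = 29


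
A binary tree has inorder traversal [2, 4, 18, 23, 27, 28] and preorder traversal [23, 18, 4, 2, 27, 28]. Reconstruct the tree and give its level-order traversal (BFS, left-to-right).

Inorder:  [2, 4, 18, 23, 27, 28]
Preorder: [23, 18, 4, 2, 27, 28]
Algorithm: preorder visits root first, so consume preorder in order;
for each root, split the current inorder slice at that value into
left-subtree inorder and right-subtree inorder, then recurse.
Recursive splits:
  root=23; inorder splits into left=[2, 4, 18], right=[27, 28]
  root=18; inorder splits into left=[2, 4], right=[]
  root=4; inorder splits into left=[2], right=[]
  root=2; inorder splits into left=[], right=[]
  root=27; inorder splits into left=[], right=[28]
  root=28; inorder splits into left=[], right=[]
Reconstructed level-order: [23, 18, 27, 4, 28, 2]


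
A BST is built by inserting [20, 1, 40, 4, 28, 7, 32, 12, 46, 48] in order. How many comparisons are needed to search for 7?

Search path for 7: 20 -> 1 -> 4 -> 7
Found: True
Comparisons: 4


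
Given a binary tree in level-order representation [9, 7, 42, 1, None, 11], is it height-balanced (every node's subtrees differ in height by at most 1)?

Tree (level-order array): [9, 7, 42, 1, None, 11]
Definition: a tree is height-balanced if, at every node, |h(left) - h(right)| <= 1 (empty subtree has height -1).
Bottom-up per-node check:
  node 1: h_left=-1, h_right=-1, diff=0 [OK], height=0
  node 7: h_left=0, h_right=-1, diff=1 [OK], height=1
  node 11: h_left=-1, h_right=-1, diff=0 [OK], height=0
  node 42: h_left=0, h_right=-1, diff=1 [OK], height=1
  node 9: h_left=1, h_right=1, diff=0 [OK], height=2
All nodes satisfy the balance condition.
Result: Balanced


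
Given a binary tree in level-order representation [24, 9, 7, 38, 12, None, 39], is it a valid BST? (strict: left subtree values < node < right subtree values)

Level-order array: [24, 9, 7, 38, 12, None, 39]
Validate using subtree bounds (lo, hi): at each node, require lo < value < hi,
then recurse left with hi=value and right with lo=value.
Preorder trace (stopping at first violation):
  at node 24 with bounds (-inf, +inf): OK
  at node 9 with bounds (-inf, 24): OK
  at node 38 with bounds (-inf, 9): VIOLATION
Node 38 violates its bound: not (-inf < 38 < 9).
Result: Not a valid BST


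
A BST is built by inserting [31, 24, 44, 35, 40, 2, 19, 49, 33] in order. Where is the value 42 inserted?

Starting tree (level order): [31, 24, 44, 2, None, 35, 49, None, 19, 33, 40]
Insertion path: 31 -> 44 -> 35 -> 40
Result: insert 42 as right child of 40
Final tree (level order): [31, 24, 44, 2, None, 35, 49, None, 19, 33, 40, None, None, None, None, None, None, None, 42]


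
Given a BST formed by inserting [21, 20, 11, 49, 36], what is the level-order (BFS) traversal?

Tree insertion order: [21, 20, 11, 49, 36]
Tree (level-order array): [21, 20, 49, 11, None, 36]
BFS from the root, enqueuing left then right child of each popped node:
  queue [21] -> pop 21, enqueue [20, 49], visited so far: [21]
  queue [20, 49] -> pop 20, enqueue [11], visited so far: [21, 20]
  queue [49, 11] -> pop 49, enqueue [36], visited so far: [21, 20, 49]
  queue [11, 36] -> pop 11, enqueue [none], visited so far: [21, 20, 49, 11]
  queue [36] -> pop 36, enqueue [none], visited so far: [21, 20, 49, 11, 36]
Result: [21, 20, 49, 11, 36]


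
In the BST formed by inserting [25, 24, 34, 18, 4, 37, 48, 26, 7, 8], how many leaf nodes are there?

Tree built from: [25, 24, 34, 18, 4, 37, 48, 26, 7, 8]
Tree (level-order array): [25, 24, 34, 18, None, 26, 37, 4, None, None, None, None, 48, None, 7, None, None, None, 8]
Rule: A leaf has 0 children.
Per-node child counts:
  node 25: 2 child(ren)
  node 24: 1 child(ren)
  node 18: 1 child(ren)
  node 4: 1 child(ren)
  node 7: 1 child(ren)
  node 8: 0 child(ren)
  node 34: 2 child(ren)
  node 26: 0 child(ren)
  node 37: 1 child(ren)
  node 48: 0 child(ren)
Matching nodes: [8, 26, 48]
Count of leaf nodes: 3


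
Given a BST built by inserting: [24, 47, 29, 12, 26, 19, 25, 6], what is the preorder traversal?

Tree insertion order: [24, 47, 29, 12, 26, 19, 25, 6]
Tree (level-order array): [24, 12, 47, 6, 19, 29, None, None, None, None, None, 26, None, 25]
Preorder traversal: [24, 12, 6, 19, 47, 29, 26, 25]


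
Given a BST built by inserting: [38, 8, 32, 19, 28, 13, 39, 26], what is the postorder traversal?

Tree insertion order: [38, 8, 32, 19, 28, 13, 39, 26]
Tree (level-order array): [38, 8, 39, None, 32, None, None, 19, None, 13, 28, None, None, 26]
Postorder traversal: [13, 26, 28, 19, 32, 8, 39, 38]


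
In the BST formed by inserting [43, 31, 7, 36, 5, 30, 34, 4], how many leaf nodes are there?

Tree built from: [43, 31, 7, 36, 5, 30, 34, 4]
Tree (level-order array): [43, 31, None, 7, 36, 5, 30, 34, None, 4]
Rule: A leaf has 0 children.
Per-node child counts:
  node 43: 1 child(ren)
  node 31: 2 child(ren)
  node 7: 2 child(ren)
  node 5: 1 child(ren)
  node 4: 0 child(ren)
  node 30: 0 child(ren)
  node 36: 1 child(ren)
  node 34: 0 child(ren)
Matching nodes: [4, 30, 34]
Count of leaf nodes: 3


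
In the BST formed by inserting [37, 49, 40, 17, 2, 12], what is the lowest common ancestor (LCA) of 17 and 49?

Tree insertion order: [37, 49, 40, 17, 2, 12]
Tree (level-order array): [37, 17, 49, 2, None, 40, None, None, 12]
In a BST, the LCA of p=17, q=49 is the first node v on the
root-to-leaf path with p <= v <= q (go left if both < v, right if both > v).
Walk from root:
  at 37: 17 <= 37 <= 49, this is the LCA
LCA = 37


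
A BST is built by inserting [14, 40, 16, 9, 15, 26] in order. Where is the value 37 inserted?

Starting tree (level order): [14, 9, 40, None, None, 16, None, 15, 26]
Insertion path: 14 -> 40 -> 16 -> 26
Result: insert 37 as right child of 26
Final tree (level order): [14, 9, 40, None, None, 16, None, 15, 26, None, None, None, 37]


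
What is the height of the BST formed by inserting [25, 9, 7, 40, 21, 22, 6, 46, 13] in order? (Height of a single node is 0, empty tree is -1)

Insertion order: [25, 9, 7, 40, 21, 22, 6, 46, 13]
Tree (level-order array): [25, 9, 40, 7, 21, None, 46, 6, None, 13, 22]
Compute height bottom-up (empty subtree = -1):
  height(6) = 1 + max(-1, -1) = 0
  height(7) = 1 + max(0, -1) = 1
  height(13) = 1 + max(-1, -1) = 0
  height(22) = 1 + max(-1, -1) = 0
  height(21) = 1 + max(0, 0) = 1
  height(9) = 1 + max(1, 1) = 2
  height(46) = 1 + max(-1, -1) = 0
  height(40) = 1 + max(-1, 0) = 1
  height(25) = 1 + max(2, 1) = 3
Height = 3


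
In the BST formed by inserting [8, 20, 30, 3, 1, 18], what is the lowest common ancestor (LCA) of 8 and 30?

Tree insertion order: [8, 20, 30, 3, 1, 18]
Tree (level-order array): [8, 3, 20, 1, None, 18, 30]
In a BST, the LCA of p=8, q=30 is the first node v on the
root-to-leaf path with p <= v <= q (go left if both < v, right if both > v).
Walk from root:
  at 8: 8 <= 8 <= 30, this is the LCA
LCA = 8


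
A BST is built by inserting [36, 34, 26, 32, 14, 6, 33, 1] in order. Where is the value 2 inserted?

Starting tree (level order): [36, 34, None, 26, None, 14, 32, 6, None, None, 33, 1]
Insertion path: 36 -> 34 -> 26 -> 14 -> 6 -> 1
Result: insert 2 as right child of 1
Final tree (level order): [36, 34, None, 26, None, 14, 32, 6, None, None, 33, 1, None, None, None, None, 2]


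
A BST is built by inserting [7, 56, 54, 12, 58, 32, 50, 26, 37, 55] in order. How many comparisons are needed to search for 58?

Search path for 58: 7 -> 56 -> 58
Found: True
Comparisons: 3


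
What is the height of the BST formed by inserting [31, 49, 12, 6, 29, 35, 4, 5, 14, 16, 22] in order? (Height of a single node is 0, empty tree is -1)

Insertion order: [31, 49, 12, 6, 29, 35, 4, 5, 14, 16, 22]
Tree (level-order array): [31, 12, 49, 6, 29, 35, None, 4, None, 14, None, None, None, None, 5, None, 16, None, None, None, 22]
Compute height bottom-up (empty subtree = -1):
  height(5) = 1 + max(-1, -1) = 0
  height(4) = 1 + max(-1, 0) = 1
  height(6) = 1 + max(1, -1) = 2
  height(22) = 1 + max(-1, -1) = 0
  height(16) = 1 + max(-1, 0) = 1
  height(14) = 1 + max(-1, 1) = 2
  height(29) = 1 + max(2, -1) = 3
  height(12) = 1 + max(2, 3) = 4
  height(35) = 1 + max(-1, -1) = 0
  height(49) = 1 + max(0, -1) = 1
  height(31) = 1 + max(4, 1) = 5
Height = 5


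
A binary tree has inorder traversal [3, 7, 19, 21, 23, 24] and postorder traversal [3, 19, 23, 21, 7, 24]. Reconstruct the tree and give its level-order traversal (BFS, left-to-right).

Inorder:   [3, 7, 19, 21, 23, 24]
Postorder: [3, 19, 23, 21, 7, 24]
Algorithm: postorder visits root last, so walk postorder right-to-left;
each value is the root of the current inorder slice — split it at that
value, recurse on the right subtree first, then the left.
Recursive splits:
  root=24; inorder splits into left=[3, 7, 19, 21, 23], right=[]
  root=7; inorder splits into left=[3], right=[19, 21, 23]
  root=21; inorder splits into left=[19], right=[23]
  root=23; inorder splits into left=[], right=[]
  root=19; inorder splits into left=[], right=[]
  root=3; inorder splits into left=[], right=[]
Reconstructed level-order: [24, 7, 3, 21, 19, 23]
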